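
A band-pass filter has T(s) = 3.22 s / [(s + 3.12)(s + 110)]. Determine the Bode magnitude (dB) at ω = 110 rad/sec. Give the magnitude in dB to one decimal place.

-33.7 dB

|j110| = 110
|j110 + 3.12| = √(110² + 3.12²) = 110
|j110 + 110| = √(110² + 110²) = 155.6
|T(j110)| = 3.22 × 110 / (110 × 155.6) = 0.020691
20 log₁₀(0.020691) = -33.68 dB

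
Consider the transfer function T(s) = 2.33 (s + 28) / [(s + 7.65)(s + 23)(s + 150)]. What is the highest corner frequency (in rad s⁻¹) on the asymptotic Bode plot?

150 rad s⁻¹

Break frequencies occur at each pole and zero magnitude: 7.65 rad s⁻¹, 23 rad s⁻¹, 28 rad s⁻¹, 150 rad s⁻¹.
The highest is 150 rad s⁻¹.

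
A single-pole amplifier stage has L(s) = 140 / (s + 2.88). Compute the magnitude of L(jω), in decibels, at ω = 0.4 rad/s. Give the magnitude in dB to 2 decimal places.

33.65 dB

|j0.4 + 2.88| = √(0.4² + 2.88²) = 2.908
|L(j0.4)| = 140 / 2.908 = 48.149
20 log₁₀(48.149) = 33.652 dB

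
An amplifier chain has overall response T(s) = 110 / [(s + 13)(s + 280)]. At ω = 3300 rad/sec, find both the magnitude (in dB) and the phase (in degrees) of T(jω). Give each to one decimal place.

|T| = -99.9 dB, ∠T = -174.9°

|j3300 + 13| = √(3300² + 13²) = 3300
|j3300 + 280| = √(3300² + 280²) = 3312
|T(j3300)| = 110 / (3300 × 3312) = 1.0065e-05
20 log₁₀(1.0065e-05) = -99.94 dB
∠(j3300 + 13) = arctan(3300/13) = 89.77°
∠(j3300 + 280) = arctan(3300/280) = 85.15°
∠T(j3300) = − (89.77° + 85.15°) = -174.92°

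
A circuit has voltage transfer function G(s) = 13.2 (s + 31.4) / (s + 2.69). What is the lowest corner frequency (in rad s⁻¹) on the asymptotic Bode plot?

2.69 rad s⁻¹

Break frequencies occur at each pole and zero magnitude: 2.69 rad s⁻¹, 31.4 rad s⁻¹.
The lowest is 2.69 rad s⁻¹.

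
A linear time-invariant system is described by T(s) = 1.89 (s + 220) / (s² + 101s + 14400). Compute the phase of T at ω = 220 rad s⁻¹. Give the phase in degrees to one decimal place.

∠(j220 + 220) = arctan(220/220) = 45.00°
∠[(j220)² + 101(j220) + 14400] = ∠[-34000 + j22220] = 146.83°
∠T(j220) = 45.00° − 146.83° = -101.83°

-101.8°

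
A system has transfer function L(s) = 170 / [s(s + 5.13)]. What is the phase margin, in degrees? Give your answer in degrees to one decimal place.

22.2°

Gain crossover: |L(jω)| = 1 at ω ≈ 12.5 rad/s.
∠L(j12.5) = −90° − arctan(12.5/5.13) ≈ -157.76°
PM = 180° + (-157.76°) = 22.24°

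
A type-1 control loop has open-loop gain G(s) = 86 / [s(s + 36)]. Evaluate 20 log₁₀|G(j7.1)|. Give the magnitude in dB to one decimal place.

-9.6 dB

|j7.1 + 36| = √(7.1² + 36²) = 36.69
|j7.1| = 7.1
|G(j7.1)| = 86 / (36.69 × 7.1) = 0.3301
20 log₁₀(0.3301) = -9.63 dB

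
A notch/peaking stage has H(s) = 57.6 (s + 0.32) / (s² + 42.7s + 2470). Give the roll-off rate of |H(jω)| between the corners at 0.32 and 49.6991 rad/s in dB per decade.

In this band the factors already past their corner are: zero at 0.32; net slope = 20 dB/decade.

20 dB/decade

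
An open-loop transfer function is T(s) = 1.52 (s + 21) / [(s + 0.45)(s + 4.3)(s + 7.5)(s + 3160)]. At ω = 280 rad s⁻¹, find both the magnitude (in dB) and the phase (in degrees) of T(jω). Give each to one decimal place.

|j280 + 21| = √(280² + 21²) = 280.8
|j280 + 0.45| = √(280² + 0.45²) = 280
|j280 + 4.3| = √(280² + 4.3²) = 280
|j280 + 7.5| = √(280² + 7.5²) = 280.1
|j280 + 3160| = √(280² + 3160²) = 3172
|T(j280)| = 1.52 × 280.8 / (280 × 280 × 280.1 × 3172) = 6.1257e-09
20 log₁₀(6.1257e-09) = -164.26 dB
∠(j280 + 21) = arctan(280/21) = 85.71°
∠(j280 + 0.45) = arctan(280/0.45) = 89.91°
∠(j280 + 4.3) = arctan(280/4.3) = 89.12°
∠(j280 + 7.5) = arctan(280/7.5) = 88.47°
∠(j280 + 3160) = arctan(280/3160) = 5.06°
∠T(j280) = 85.71° − (89.91° + 89.12° + 88.47° + 5.06°) = -186.85°

|T| = -164.3 dB, ∠T = -186.8 deg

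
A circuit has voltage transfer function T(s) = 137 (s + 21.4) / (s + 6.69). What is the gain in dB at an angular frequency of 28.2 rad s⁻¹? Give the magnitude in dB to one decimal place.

|j28.2 + 21.4| = √(28.2² + 21.4²) = 35.4
|j28.2 + 6.69| = √(28.2² + 6.69²) = 28.98
|T(j28.2)| = 137 × 35.4 / 28.98 = 167.34
20 log₁₀(167.34) = 44.47 dB

44.5 dB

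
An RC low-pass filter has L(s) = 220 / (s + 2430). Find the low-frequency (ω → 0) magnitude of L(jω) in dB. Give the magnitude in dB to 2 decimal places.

-20.86 dB

L(0) = 220 / 2430 = 0.090535
20 log₁₀(0.090535) = -20.864 dB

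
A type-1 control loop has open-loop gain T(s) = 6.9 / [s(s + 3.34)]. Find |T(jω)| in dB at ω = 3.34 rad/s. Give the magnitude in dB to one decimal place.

|j3.34 + 3.34| = √(3.34² + 3.34²) = 4.723
|j3.34| = 3.34
|T(j3.34)| = 6.9 / (4.723 × 3.34) = 0.43736
20 log₁₀(0.43736) = -7.18 dB

-7.2 dB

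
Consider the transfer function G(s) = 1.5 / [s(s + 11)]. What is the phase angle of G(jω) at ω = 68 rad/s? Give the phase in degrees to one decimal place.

∠(j68 + 11) = arctan(68/11) = 80.81°
∠(j68) = 90.00°
∠G(j68) = − (80.81° + 90.00°) = -170.81°

-170.8°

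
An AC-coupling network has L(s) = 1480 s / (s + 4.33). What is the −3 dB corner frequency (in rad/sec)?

For a single-pole high-pass, the −3 dB point is at the pole: ω = 4.33 rad/sec.

4.33 rad/sec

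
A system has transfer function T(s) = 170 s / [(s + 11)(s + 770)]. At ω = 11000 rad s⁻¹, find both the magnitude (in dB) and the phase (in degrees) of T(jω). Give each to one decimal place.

|j11000| = 1.1e+04
|j11000 + 11| = √(11000² + 11²) = 1.1e+04
|j11000 + 770| = √(11000² + 770²) = 1.103e+04
|T(j11000)| = 170 × 1.1e+04 / (1.1e+04 × 1.103e+04) = 0.015417
20 log₁₀(0.015417) = -36.24 dB
∠(j11000) = 90.00°
∠(j11000 + 11) = arctan(11000/11) = 89.94°
∠(j11000 + 770) = arctan(11000/770) = 86.00°
∠T(j11000) = 90.00° − (89.94° + 86.00°) = -85.94°

|T| = -36.2 dB, ∠T = -85.9 deg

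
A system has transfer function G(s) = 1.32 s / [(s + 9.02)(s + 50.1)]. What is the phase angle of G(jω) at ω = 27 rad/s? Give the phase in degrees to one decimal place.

-9.8°

∠(j27) = 90.00°
∠(j27 + 9.02) = arctan(27/9.02) = 71.53°
∠(j27 + 50.1) = arctan(27/50.1) = 28.32°
∠G(j27) = 90.00° − (71.53° + 28.32°) = -9.85°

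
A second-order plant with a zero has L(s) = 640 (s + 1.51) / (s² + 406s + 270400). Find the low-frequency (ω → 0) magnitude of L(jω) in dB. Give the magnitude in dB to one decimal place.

L(0) = 640 × 1.51 / 270400 = 0.003574
20 log₁₀(0.003574) = -48.94 dB

-48.9 dB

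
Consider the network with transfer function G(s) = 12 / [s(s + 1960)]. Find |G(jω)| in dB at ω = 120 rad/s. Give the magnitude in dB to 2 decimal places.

|j120 + 1960| = √(120² + 1960²) = 1964
|j120| = 120
|G(j120)| = 12 / (1964 × 120) = 5.0925e-05
20 log₁₀(5.0925e-05) = -85.861 dB

-85.86 dB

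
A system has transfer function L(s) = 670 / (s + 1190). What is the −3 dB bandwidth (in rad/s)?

1190 rad/s

For a single-pole low-pass, the −3 dB point is at the pole: ω = 1190 rad/s.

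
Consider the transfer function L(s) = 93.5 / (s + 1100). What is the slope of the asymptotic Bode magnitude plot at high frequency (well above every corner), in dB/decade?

-20 dB/decade

With 0 zeros and 1 pole, the high-frequency asymptotic slope is 20 × (0 − 1) = -20 dB/decade.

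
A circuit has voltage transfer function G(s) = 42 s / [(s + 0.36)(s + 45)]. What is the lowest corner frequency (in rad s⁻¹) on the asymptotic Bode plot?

Break frequencies occur at each pole and zero magnitude: 0.36 rad s⁻¹, 45 rad s⁻¹.
The lowest is 0.36 rad s⁻¹.

0.36 rad s⁻¹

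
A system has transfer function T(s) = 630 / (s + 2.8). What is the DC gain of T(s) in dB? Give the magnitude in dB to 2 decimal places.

47.04 dB

T(0) = 630 / 2.8 = 225
20 log₁₀(225) = 47.044 dB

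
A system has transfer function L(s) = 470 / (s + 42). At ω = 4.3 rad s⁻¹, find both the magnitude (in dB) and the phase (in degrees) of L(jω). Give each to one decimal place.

|j4.3 + 42| = √(4.3² + 42²) = 42.22
|L(j4.3)| = 470 / 42.22 = 11.132
20 log₁₀(11.132) = 20.93 dB
∠(j4.3 + 42) = arctan(4.3/42) = 5.85°
∠L(j4.3) = −5.85° = -5.85°

|L| = 20.9 dB, ∠L = -5.8°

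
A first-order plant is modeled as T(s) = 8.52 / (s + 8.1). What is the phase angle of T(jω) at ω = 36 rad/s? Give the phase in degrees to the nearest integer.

∠(j36 + 8.1) = arctan(36/8.1) = 77.32°
∠T(j36) = −77.32° = -77.32°

-77°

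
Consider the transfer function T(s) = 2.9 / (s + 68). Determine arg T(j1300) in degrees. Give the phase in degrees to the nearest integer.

∠(j1300 + 68) = arctan(1300/68) = 87.01°
∠T(j1300) = −87.01° = -87.01°

-87°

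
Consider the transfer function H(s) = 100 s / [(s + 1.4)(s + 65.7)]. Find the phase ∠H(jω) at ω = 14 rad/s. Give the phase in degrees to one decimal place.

-6.3°

∠(j14) = 90.00°
∠(j14 + 1.4) = arctan(14/1.4) = 84.29°
∠(j14 + 65.7) = arctan(14/65.7) = 12.03°
∠H(j14) = 90.00° − (84.29° + 12.03°) = -6.32°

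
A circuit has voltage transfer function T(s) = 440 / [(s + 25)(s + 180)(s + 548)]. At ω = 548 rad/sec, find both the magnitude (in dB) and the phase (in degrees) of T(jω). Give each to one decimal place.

|j548 + 25| = √(548² + 25²) = 548.6
|j548 + 180| = √(548² + 180²) = 576.8
|j548 + 548| = √(548² + 548²) = 775
|T(j548)| = 440 / (548.6 × 576.8 × 775) = 1.7943e-06
20 log₁₀(1.7943e-06) = -114.92 dB
∠(j548 + 25) = arctan(548/25) = 87.39°
∠(j548 + 180) = arctan(548/180) = 71.82°
∠(j548 + 548) = arctan(548/548) = 45.00°
∠T(j548) = − (87.39° + 71.82° + 45.00°) = -204.20°

|T| = -114.9 dB, ∠T = -204.2°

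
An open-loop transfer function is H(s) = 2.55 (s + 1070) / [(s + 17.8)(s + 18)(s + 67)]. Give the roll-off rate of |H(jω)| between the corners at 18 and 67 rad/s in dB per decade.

In this band the factors already past their corner are: pole at 17.8, pole at 18; net slope = -40 dB/decade.

-40 dB/decade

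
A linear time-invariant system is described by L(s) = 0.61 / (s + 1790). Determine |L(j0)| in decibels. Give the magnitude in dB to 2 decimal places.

-69.35 dB

L(0) = 0.61 / 1790 = 0.00034078
20 log₁₀(0.00034078) = -69.350 dB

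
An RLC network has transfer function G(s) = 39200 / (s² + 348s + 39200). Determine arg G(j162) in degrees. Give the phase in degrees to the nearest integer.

-77°

∠[(j162)² + 348(j162) + 39200] = ∠[12956 + j56376] = 77.06°
∠G(j162) = −77.06° = -77.06°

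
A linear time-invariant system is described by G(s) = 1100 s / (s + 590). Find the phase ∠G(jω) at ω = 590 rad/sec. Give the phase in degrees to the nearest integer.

∠(j590) = 90.00°
∠(j590 + 590) = arctan(590/590) = 45.00°
∠G(j590) = 90.00° − 45.00° = 45.00°

45 deg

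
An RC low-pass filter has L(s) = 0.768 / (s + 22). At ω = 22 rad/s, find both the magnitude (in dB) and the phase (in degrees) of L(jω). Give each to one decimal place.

|L| = -32.2 dB, ∠L = -45.0 deg

|j22 + 22| = √(22² + 22²) = 31.11
|L(j22)| = 0.768 / 31.11 = 0.024684
20 log₁₀(0.024684) = -32.15 dB
∠(j22 + 22) = arctan(22/22) = 45.00°
∠L(j22) = −45.00° = -45.00°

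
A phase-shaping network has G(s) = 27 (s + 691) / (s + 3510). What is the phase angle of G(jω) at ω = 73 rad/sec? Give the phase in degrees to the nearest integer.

∠(j73 + 691) = arctan(73/691) = 6.03°
∠(j73 + 3510) = arctan(73/3510) = 1.19°
∠G(j73) = 6.03° − 1.19° = 4.84°

5°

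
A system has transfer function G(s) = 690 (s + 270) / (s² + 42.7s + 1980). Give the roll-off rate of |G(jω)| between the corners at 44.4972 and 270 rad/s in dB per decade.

In this band the factors already past their corner are: complex pole pair at ωₙ ≈ 44.5; net slope = -40 dB/decade.

-40 dB/decade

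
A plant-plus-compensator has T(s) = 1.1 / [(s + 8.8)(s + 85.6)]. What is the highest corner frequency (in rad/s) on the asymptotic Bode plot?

85.6 rad/s

Break frequencies occur at each pole and zero magnitude: 8.8 rad/s, 85.6 rad/s.
The highest is 85.6 rad/s.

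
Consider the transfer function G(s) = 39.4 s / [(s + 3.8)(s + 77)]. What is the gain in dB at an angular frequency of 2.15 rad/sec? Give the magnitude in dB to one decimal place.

-12.0 dB

|j2.15| = 2.15
|j2.15 + 3.8| = √(2.15² + 3.8²) = 4.366
|j2.15 + 77| = √(2.15² + 77²) = 77.03
|G(j2.15)| = 39.4 × 2.15 / (4.366 × 77.03) = 0.25187
20 log₁₀(0.25187) = -11.98 dB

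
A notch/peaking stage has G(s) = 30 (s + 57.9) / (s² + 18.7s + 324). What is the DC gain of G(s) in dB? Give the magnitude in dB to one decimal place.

G(0) = 30 × 57.9 / 324 = 5.3611
20 log₁₀(5.3611) = 14.59 dB

14.6 dB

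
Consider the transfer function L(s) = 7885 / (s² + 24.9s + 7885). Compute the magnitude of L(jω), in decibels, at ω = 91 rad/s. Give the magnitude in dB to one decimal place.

10.7 dB

|(j91)² + 24.9(j91) + 7885| = |-396 + j2265.9| = 2300
|L(j91)| = 7885 / 2300 = 3.4279
20 log₁₀(3.4279) = 10.70 dB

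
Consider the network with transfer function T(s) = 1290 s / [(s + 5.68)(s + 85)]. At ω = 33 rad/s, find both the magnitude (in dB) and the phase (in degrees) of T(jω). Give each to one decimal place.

|T| = 22.9 dB, ∠T = -11.5°

|j33| = 33
|j33 + 5.68| = √(33² + 5.68²) = 33.49
|j33 + 85| = √(33² + 85²) = 91.18
|T(j33)| = 1290 × 33 / (33.49 × 91.18) = 13.943
20 log₁₀(13.943) = 22.89 dB
∠(j33) = 90.00°
∠(j33 + 5.68) = arctan(33/5.68) = 80.23°
∠(j33 + 85) = arctan(33/85) = 21.22°
∠T(j33) = 90.00° − (80.23° + 21.22°) = -11.45°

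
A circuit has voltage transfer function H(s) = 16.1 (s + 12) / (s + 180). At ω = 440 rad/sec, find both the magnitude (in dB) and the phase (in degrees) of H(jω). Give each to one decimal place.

|H| = 23.5 dB, ∠H = 20.7 deg

|j440 + 12| = √(440² + 12²) = 440.2
|j440 + 180| = √(440² + 180²) = 475.4
|H(j440)| = 16.1 × 440.2 / 475.4 = 14.907
20 log₁₀(14.907) = 23.47 dB
∠(j440 + 12) = arctan(440/12) = 88.44°
∠(j440 + 180) = arctan(440/180) = 67.75°
∠H(j440) = 88.44° − 67.75° = 20.69°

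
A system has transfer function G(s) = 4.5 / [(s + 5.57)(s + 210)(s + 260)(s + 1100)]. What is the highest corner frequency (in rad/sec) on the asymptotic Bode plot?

1100 rad/sec

Break frequencies occur at each pole and zero magnitude: 5.57 rad/sec, 210 rad/sec, 260 rad/sec, 1100 rad/sec.
The highest is 1100 rad/sec.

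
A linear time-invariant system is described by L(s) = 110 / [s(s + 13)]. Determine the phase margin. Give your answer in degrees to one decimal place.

60.5°

Gain crossover: |L(jω)| = 1 at ω ≈ 7.36 rad s⁻¹.
∠L(j7.36) = −90° − arctan(7.36/13) ≈ -119.53°
PM = 180° + (-119.53°) = 60.47°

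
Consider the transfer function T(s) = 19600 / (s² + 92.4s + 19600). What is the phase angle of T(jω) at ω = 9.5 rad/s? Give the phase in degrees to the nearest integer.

∠[(j9.5)² + 92.4(j9.5) + 19600] = ∠[19510 + j877.8] = 2.58°
∠T(j9.5) = −2.58° = -2.58°

-3 deg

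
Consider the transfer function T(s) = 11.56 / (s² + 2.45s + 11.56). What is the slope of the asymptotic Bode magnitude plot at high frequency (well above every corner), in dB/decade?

With 0 zeros and 2 poles, the high-frequency asymptotic slope is 20 × (0 − 2) = -40 dB/decade.

-40 dB/decade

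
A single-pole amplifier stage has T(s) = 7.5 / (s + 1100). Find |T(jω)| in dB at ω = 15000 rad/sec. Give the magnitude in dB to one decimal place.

|j15000 + 1100| = √(15000² + 1100²) = 1.504e+04
|T(j15000)| = 7.5 / 1.504e+04 = 0.00049866
20 log₁₀(0.00049866) = -66.04 dB

-66.0 dB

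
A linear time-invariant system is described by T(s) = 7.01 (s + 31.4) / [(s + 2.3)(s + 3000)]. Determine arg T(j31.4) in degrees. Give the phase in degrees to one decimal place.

∠(j31.4 + 31.4) = arctan(31.4/31.4) = 45.00°
∠(j31.4 + 2.3) = arctan(31.4/2.3) = 85.81°
∠(j31.4 + 3000) = arctan(31.4/3000) = 0.60°
∠T(j31.4) = 45.00° − (85.81° + 0.60°) = -41.41°

-41.4 deg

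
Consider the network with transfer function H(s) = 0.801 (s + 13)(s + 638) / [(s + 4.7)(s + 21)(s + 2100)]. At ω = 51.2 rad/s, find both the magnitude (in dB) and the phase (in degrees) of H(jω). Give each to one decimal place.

|j51.2 + 13| = √(51.2² + 13²) = 52.82
|j51.2 + 638| = √(51.2² + 638²) = 640.1
|j51.2 + 4.7| = √(51.2² + 4.7²) = 51.42
|j51.2 + 21| = √(51.2² + 21²) = 55.34
|j51.2 + 2100| = √(51.2² + 2100²) = 2101
|H(j51.2)| = 0.801 × 52.82 × 640.1 / (51.42 × 55.34 × 2101) = 0.0045312
20 log₁₀(0.0045312) = -46.88 dB
∠(j51.2 + 13) = arctan(51.2/13) = 75.75°
∠(j51.2 + 638) = arctan(51.2/638) = 4.59°
∠(j51.2 + 4.7) = arctan(51.2/4.7) = 84.76°
∠(j51.2 + 21) = arctan(51.2/21) = 67.70°
∠(j51.2 + 2100) = arctan(51.2/2100) = 1.40°
∠H(j51.2) = 75.75° + 4.59° − (84.76° + 67.70° + 1.40°) = -73.51°

|H| = -46.9 dB, ∠H = -73.5°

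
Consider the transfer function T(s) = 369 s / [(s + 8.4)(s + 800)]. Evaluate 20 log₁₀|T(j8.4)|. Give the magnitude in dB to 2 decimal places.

-9.73 dB

|j8.4| = 8.4
|j8.4 + 8.4| = √(8.4² + 8.4²) = 11.88
|j8.4 + 800| = √(8.4² + 800²) = 800
|T(j8.4)| = 369 × 8.4 / (11.88 × 800) = 0.32614
20 log₁₀(0.32614) = -9.732 dB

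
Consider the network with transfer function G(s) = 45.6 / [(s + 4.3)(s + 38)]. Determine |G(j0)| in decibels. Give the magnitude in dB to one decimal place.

-11.1 dB

G(0) = 45.6 / (4.3 × 38) = 0.27907
20 log₁₀(0.27907) = -11.09 dB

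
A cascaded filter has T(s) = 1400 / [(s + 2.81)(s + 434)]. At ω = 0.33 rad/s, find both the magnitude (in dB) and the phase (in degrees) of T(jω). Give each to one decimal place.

|T| = 1.1 dB, ∠T = -6.7°

|j0.33 + 2.81| = √(0.33² + 2.81²) = 2.829
|j0.33 + 434| = √(0.33² + 434²) = 434
|T(j0.33)| = 1400 / (2.829 × 434) = 1.1401
20 log₁₀(1.1401) = 1.14 dB
∠(j0.33 + 2.81) = arctan(0.33/2.81) = 6.70°
∠(j0.33 + 434) = arctan(0.33/434) = 0.04°
∠T(j0.33) = − (6.70° + 0.04°) = -6.74°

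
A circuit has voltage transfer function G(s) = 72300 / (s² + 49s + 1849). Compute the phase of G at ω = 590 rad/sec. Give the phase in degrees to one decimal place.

∠[(j590)² + 49(j590) + 1849] = ∠[-3.4625e+05 + j28910] = 175.23°
∠G(j590) = −175.23° = -175.23°

-175.2 deg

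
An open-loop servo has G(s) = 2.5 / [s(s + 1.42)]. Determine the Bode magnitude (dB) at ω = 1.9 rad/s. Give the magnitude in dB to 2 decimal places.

-5.12 dB

|j1.9 + 1.42| = √(1.9² + 1.42²) = 2.372
|j1.9| = 1.9
|G(j1.9)| = 2.5 / (2.372 × 1.9) = 0.55472
20 log₁₀(0.55472) = -5.119 dB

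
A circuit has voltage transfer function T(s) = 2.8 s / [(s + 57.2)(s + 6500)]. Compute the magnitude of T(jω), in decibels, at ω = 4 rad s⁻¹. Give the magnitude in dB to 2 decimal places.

|j4| = 4
|j4 + 57.2| = √(4² + 57.2²) = 57.34
|j4 + 6500| = √(4² + 6500²) = 6500
|T(j4)| = 2.8 × 4 / (57.34 × 6500) = 3.005e-05
20 log₁₀(3.005e-05) = -90.443 dB

-90.44 dB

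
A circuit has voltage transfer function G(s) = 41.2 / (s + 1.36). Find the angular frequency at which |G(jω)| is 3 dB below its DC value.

For a single-pole low-pass, the −3 dB point is at the pole: ω = 1.36 rad/s.

1.36 rad/s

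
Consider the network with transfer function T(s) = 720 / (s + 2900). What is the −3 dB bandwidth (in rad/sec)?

2900 rad/sec

For a single-pole low-pass, the −3 dB point is at the pole: ω = 2900 rad/sec.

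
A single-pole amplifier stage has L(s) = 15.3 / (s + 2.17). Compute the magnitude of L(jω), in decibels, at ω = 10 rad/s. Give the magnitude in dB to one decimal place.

3.5 dB

|j10 + 2.17| = √(10² + 2.17²) = 10.23
|L(j10)| = 15.3 / 10.23 = 1.4952
20 log₁₀(1.4952) = 3.49 dB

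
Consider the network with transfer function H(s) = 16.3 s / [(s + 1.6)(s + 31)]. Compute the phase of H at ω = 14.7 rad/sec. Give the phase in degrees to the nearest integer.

-19°

∠(j14.7) = 90.00°
∠(j14.7 + 1.6) = arctan(14.7/1.6) = 83.79°
∠(j14.7 + 31) = arctan(14.7/31) = 25.37°
∠H(j14.7) = 90.00° − (83.79° + 25.37°) = -19.16°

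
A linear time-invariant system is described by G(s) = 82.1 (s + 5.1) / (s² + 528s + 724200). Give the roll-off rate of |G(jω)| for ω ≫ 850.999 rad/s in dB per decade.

With 1 zero and 2 poles, the high-frequency asymptotic slope is 20 × (1 − 2) = -20 dB/decade.

-20 dB/decade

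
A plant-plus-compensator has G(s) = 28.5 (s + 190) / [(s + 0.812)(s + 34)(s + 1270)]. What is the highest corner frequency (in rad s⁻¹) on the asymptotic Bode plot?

1270 rad s⁻¹

Break frequencies occur at each pole and zero magnitude: 0.812 rad s⁻¹, 34 rad s⁻¹, 190 rad s⁻¹, 1270 rad s⁻¹.
The highest is 1270 rad s⁻¹.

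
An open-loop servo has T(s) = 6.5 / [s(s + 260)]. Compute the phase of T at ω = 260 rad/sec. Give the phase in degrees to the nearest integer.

∠(j260 + 260) = arctan(260/260) = 45.00°
∠(j260) = 90.00°
∠T(j260) = − (45.00° + 90.00°) = -135.00°

-135 deg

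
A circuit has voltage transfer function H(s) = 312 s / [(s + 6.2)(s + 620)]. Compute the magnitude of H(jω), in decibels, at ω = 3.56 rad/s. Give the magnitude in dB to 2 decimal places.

-12.02 dB

|j3.56| = 3.56
|j3.56 + 6.2| = √(3.56² + 6.2²) = 7.149
|j3.56 + 620| = √(3.56² + 620²) = 620
|H(j3.56)| = 312 × 3.56 / (7.149 × 620) = 0.25057
20 log₁₀(0.25057) = -12.021 dB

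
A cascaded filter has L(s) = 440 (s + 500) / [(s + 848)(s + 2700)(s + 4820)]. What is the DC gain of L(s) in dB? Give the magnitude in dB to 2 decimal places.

L(0) = 440 × 500 / (848 × 2700 × 4820) = 1.9935e-05
20 log₁₀(1.9935e-05) = -94.008 dB

-94.01 dB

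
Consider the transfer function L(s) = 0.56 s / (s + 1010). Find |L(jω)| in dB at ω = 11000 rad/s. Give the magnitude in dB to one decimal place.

|j11000| = 1.1e+04
|j11000 + 1010| = √(11000² + 1010²) = 1.105e+04
|L(j11000)| = 0.56 × 1.1e+04 / 1.105e+04 = 0.55765
20 log₁₀(0.55765) = -5.07 dB

-5.1 dB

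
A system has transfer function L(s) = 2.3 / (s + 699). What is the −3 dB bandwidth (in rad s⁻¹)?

699 rad s⁻¹

For a single-pole low-pass, the −3 dB point is at the pole: ω = 699 rad s⁻¹.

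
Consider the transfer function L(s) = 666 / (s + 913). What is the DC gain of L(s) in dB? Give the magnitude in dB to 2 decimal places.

-2.74 dB

L(0) = 666 / 913 = 0.72946
20 log₁₀(0.72946) = -2.740 dB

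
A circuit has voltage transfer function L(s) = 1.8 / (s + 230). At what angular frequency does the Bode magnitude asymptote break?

230 rad/sec

The single real pole at s = −230 gives a corner at ω = 230 rad/sec.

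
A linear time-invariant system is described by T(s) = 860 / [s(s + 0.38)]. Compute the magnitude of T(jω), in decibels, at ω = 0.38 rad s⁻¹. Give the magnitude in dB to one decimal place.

72.5 dB

|j0.38 + 0.38| = √(0.38² + 0.38²) = 0.5374
|j0.38| = 0.38
|T(j0.38)| = 860 / (0.5374 × 0.38) = 4211.3
20 log₁₀(4211.3) = 72.49 dB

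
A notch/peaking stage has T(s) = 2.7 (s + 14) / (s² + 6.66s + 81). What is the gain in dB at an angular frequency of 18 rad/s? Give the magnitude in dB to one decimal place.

-12.9 dB

|j18 + 14| = √(18² + 14²) = 22.8
|(j18)² + 6.66(j18) + 81| = |-243 + j119.88| = 271
|T(j18)| = 2.7 × 22.8 / 271 = 0.22723
20 log₁₀(0.22723) = -12.87 dB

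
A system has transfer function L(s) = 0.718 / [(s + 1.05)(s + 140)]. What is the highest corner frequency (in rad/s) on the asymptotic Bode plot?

Break frequencies occur at each pole and zero magnitude: 1.05 rad/s, 140 rad/s.
The highest is 140 rad/s.

140 rad/s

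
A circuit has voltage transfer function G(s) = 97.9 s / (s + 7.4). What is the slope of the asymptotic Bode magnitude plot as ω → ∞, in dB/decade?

With 1 zero and 1 pole, the high-frequency asymptotic slope is 20 × (1 − 1) = 0 dB/decade.

0 dB/decade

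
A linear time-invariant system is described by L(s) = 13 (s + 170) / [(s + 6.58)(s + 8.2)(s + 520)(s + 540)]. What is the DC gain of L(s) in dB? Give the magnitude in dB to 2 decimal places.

L(0) = 13 × 170 / (6.58 × 8.2 × 520 × 540) = 0.00014587
20 log₁₀(0.00014587) = -76.721 dB

-76.72 dB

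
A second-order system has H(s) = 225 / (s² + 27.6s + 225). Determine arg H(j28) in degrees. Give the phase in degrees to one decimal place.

∠[(j28)² + 27.6(j28) + 225] = ∠[-559 + j772.8] = 125.88°
∠H(j28) = −125.88° = -125.88°

-125.9°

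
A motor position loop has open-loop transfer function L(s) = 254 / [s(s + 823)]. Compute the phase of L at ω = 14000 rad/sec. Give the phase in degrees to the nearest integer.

∠(j14000 + 823) = arctan(14000/823) = 86.64°
∠(j14000) = 90.00°
∠L(j14000) = − (86.64° + 90.00°) = -176.64°

-177 deg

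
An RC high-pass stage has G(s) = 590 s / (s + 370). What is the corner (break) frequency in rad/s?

The single real pole at s = −370 gives a corner at ω = 370 rad/s.

370 rad/s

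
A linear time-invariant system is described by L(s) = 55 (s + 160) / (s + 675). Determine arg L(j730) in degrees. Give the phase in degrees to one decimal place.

30.4°

∠(j730 + 160) = arctan(730/160) = 77.64°
∠(j730 + 675) = arctan(730/675) = 47.24°
∠L(j730) = 77.64° − 47.24° = 30.40°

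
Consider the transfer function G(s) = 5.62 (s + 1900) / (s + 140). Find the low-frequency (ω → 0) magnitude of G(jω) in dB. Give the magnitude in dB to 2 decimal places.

G(0) = 5.62 × 1900 / 140 = 76.271
20 log₁₀(76.271) = 37.647 dB

37.65 dB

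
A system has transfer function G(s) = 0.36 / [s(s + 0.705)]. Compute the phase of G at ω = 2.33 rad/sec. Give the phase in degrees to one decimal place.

-163.2°

∠(j2.33 + 0.705) = arctan(2.33/0.705) = 73.17°
∠(j2.33) = 90.00°
∠G(j2.33) = − (73.17° + 90.00°) = -163.17°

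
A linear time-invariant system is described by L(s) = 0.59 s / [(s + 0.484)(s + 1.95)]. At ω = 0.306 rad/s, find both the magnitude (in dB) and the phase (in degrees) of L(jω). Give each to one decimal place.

|j0.306| = 0.306
|j0.306 + 0.484| = √(0.306² + 0.484²) = 0.5726
|j0.306 + 1.95| = √(0.306² + 1.95²) = 1.974
|L(j0.306)| = 0.59 × 0.306 / (0.5726 × 1.974) = 0.15973
20 log₁₀(0.15973) = -15.93 dB
∠(j0.306) = 90.00°
∠(j0.306 + 0.484) = arctan(0.306/0.484) = 32.30°
∠(j0.306 + 1.95) = arctan(0.306/1.95) = 8.92°
∠L(j0.306) = 90.00° − (32.30° + 8.92°) = 48.78°

|L| = -15.9 dB, ∠L = 48.8°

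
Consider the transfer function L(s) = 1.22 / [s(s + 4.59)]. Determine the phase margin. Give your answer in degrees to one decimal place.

Gain crossover: |L(jω)| = 1 at ω ≈ 0.265 rad/s.
∠L(j0.265) = −90° − arctan(0.265/4.59) ≈ -93.31°
PM = 180° + (-93.31°) = 86.69°

86.7°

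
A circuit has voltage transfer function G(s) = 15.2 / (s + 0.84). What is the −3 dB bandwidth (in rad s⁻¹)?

0.84 rad s⁻¹

For a single-pole low-pass, the −3 dB point is at the pole: ω = 0.84 rad s⁻¹.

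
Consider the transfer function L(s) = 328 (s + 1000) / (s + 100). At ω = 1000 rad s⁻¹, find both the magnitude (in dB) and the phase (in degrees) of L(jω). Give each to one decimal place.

|j1000 + 1000| = √(1000² + 1000²) = 1414
|j1000 + 100| = √(1000² + 100²) = 1005
|L(j1000)| = 328 × 1414 / 1005 = 461.56
20 log₁₀(461.56) = 53.28 dB
∠(j1000 + 1000) = arctan(1000/1000) = 45.00°
∠(j1000 + 100) = arctan(1000/100) = 84.29°
∠L(j1000) = 45.00° − 84.29° = -39.29°

|L| = 53.3 dB, ∠L = -39.3°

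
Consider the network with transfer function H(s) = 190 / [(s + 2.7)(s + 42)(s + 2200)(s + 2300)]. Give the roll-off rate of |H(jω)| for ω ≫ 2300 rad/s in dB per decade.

-80 dB/decade

With 0 zeros and 4 poles, the high-frequency asymptotic slope is 20 × (0 − 4) = -80 dB/decade.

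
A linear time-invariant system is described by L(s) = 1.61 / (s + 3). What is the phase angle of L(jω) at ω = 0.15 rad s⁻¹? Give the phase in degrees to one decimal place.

-2.9 deg

∠(j0.15 + 3) = arctan(0.15/3) = 2.86°
∠L(j0.15) = −2.86° = -2.86°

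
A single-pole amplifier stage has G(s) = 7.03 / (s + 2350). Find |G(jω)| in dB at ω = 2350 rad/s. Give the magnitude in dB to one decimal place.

|j2350 + 2350| = √(2350² + 2350²) = 3323
|G(j2350)| = 7.03 / 3323 = 0.0021153
20 log₁₀(0.0021153) = -53.49 dB

-53.5 dB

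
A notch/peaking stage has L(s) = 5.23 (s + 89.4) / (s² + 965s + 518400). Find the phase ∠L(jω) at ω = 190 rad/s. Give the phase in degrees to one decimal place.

∠(j190 + 89.4) = arctan(190/89.4) = 64.80°
∠[(j190)² + 965(j190) + 518400] = ∠[4.823e+05 + j1.8335e+05] = 20.81°
∠L(j190) = 64.80° − 20.81° = 43.99°

44.0 deg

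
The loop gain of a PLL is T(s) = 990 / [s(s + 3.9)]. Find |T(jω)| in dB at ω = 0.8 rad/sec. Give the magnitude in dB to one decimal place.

|j0.8 + 3.9| = √(0.8² + 3.9²) = 3.981
|j0.8| = 0.8
|T(j0.8)| = 990 / (3.981 × 0.8) = 310.84
20 log₁₀(310.84) = 49.85 dB

49.9 dB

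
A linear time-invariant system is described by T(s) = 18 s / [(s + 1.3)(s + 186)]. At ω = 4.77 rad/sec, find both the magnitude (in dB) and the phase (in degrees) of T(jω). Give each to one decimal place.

|T| = -20.6 dB, ∠T = 13.8 deg

|j4.77| = 4.77
|j4.77 + 1.3| = √(4.77² + 1.3²) = 4.944
|j4.77 + 186| = √(4.77² + 186²) = 186.1
|T(j4.77)| = 18 × 4.77 / (4.944 × 186.1) = 0.093338
20 log₁₀(0.093338) = -20.60 dB
∠(j4.77) = 90.00°
∠(j4.77 + 1.3) = arctan(4.77/1.3) = 74.76°
∠(j4.77 + 186) = arctan(4.77/186) = 1.47°
∠T(j4.77) = 90.00° − (74.76° + 1.47°) = 13.78°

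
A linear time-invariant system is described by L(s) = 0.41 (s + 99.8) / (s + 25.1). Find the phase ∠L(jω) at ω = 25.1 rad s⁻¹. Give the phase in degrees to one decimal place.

∠(j25.1 + 99.8) = arctan(25.1/99.8) = 14.12°
∠(j25.1 + 25.1) = arctan(25.1/25.1) = 45.00°
∠L(j25.1) = 14.12° − 45.00° = -30.88°

-30.9°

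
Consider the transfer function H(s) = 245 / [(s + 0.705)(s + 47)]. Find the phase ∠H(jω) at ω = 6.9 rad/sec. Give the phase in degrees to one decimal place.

∠(j6.9 + 0.705) = arctan(6.9/0.705) = 84.17°
∠(j6.9 + 47) = arctan(6.9/47) = 8.35°
∠H(j6.9) = − (84.17° + 8.35°) = -92.52°

-92.5°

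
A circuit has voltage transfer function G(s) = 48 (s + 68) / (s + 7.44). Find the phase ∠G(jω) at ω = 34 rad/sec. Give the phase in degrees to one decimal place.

∠(j34 + 68) = arctan(34/68) = 26.57°
∠(j34 + 7.44) = arctan(34/7.44) = 77.66°
∠G(j34) = 26.57° − 77.66° = -51.09°

-51.1°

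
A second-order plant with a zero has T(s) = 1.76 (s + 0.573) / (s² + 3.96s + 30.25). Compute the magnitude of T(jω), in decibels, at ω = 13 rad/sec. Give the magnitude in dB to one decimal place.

|j13 + 0.573| = √(13² + 0.573²) = 13.01
|(j13)² + 3.96(j13) + 30.25| = |-138.75 + j51.48| = 148
|T(j13)| = 1.76 × 13.01 / 148 = 0.15475
20 log₁₀(0.15475) = -16.21 dB

-16.2 dB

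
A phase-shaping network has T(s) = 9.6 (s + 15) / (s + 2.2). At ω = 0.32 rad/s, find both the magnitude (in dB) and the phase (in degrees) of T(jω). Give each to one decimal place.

|T| = 36.2 dB, ∠T = -7.1°

|j0.32 + 15| = √(0.32² + 15²) = 15
|j0.32 + 2.2| = √(0.32² + 2.2²) = 2.223
|T(j0.32)| = 9.6 × 15 / 2.223 = 64.788
20 log₁₀(64.788) = 36.23 dB
∠(j0.32 + 15) = arctan(0.32/15) = 1.22°
∠(j0.32 + 2.2) = arctan(0.32/2.2) = 8.28°
∠T(j0.32) = 1.22° − 8.28° = -7.05°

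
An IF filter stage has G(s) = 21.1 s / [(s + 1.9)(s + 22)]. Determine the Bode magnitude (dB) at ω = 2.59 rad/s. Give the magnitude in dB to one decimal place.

|j2.59| = 2.59
|j2.59 + 1.9| = √(2.59² + 1.9²) = 3.212
|j2.59 + 22| = √(2.59² + 22²) = 22.15
|G(j2.59)| = 21.1 × 2.59 / (3.212 × 22.15) = 0.76802
20 log₁₀(0.76802) = -2.29 dB

-2.3 dB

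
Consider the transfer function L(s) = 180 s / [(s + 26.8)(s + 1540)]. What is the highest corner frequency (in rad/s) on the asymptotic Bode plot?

1540 rad/s

Break frequencies occur at each pole and zero magnitude: 26.8 rad/s, 1540 rad/s.
The highest is 1540 rad/s.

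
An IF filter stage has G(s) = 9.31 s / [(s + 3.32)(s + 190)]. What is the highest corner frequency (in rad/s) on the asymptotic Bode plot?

190 rad/s

Break frequencies occur at each pole and zero magnitude: 3.32 rad/s, 190 rad/s.
The highest is 190 rad/s.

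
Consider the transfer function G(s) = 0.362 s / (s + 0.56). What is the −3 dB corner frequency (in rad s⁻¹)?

0.56 rad s⁻¹

For a single-pole high-pass, the −3 dB point is at the pole: ω = 0.56 rad s⁻¹.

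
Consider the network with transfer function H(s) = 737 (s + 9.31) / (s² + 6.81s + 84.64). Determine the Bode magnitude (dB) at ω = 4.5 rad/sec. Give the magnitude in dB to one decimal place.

40.6 dB

|j4.5 + 9.31| = √(4.5² + 9.31²) = 10.34
|(j4.5)² + 6.81(j4.5) + 84.64| = |64.39 + j30.645| = 71.31
|H(j4.5)| = 737 × 10.34 / 71.31 = 106.87
20 log₁₀(106.87) = 40.58 dB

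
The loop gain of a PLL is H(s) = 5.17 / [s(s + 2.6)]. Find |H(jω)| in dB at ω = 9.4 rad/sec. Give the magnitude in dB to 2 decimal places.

|j9.4 + 2.6| = √(9.4² + 2.6²) = 9.753
|j9.4| = 9.4
|H(j9.4)| = 5.17 / (9.753 × 9.4) = 0.056393
20 log₁₀(0.056393) = -24.975 dB

-24.98 dB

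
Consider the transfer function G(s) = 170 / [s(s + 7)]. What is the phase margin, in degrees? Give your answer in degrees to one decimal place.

Gain crossover: |G(jω)| = 1 at ω ≈ 12.1 rad/s.
∠G(j12.1) = −90° − arctan(12.1/7) ≈ -150.02°
PM = 180° + (-150.02°) = 29.98°

30.0°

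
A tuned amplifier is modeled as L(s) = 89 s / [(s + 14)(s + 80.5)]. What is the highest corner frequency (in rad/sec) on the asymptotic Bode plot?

80.5 rad/sec

Break frequencies occur at each pole and zero magnitude: 14 rad/sec, 80.5 rad/sec.
The highest is 80.5 rad/sec.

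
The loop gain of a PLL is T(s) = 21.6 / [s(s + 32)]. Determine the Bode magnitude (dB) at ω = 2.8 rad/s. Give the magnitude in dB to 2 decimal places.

-12.39 dB

|j2.8 + 32| = √(2.8² + 32²) = 32.12
|j2.8| = 2.8
|T(j2.8)| = 21.6 / (32.12 × 2.8) = 0.24015
20 log₁₀(0.24015) = -12.390 dB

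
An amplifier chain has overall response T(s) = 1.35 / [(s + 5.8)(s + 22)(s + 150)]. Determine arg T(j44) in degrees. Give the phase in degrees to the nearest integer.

∠(j44 + 5.8) = arctan(44/5.8) = 82.49°
∠(j44 + 22) = arctan(44/22) = 63.43°
∠(j44 + 150) = arctan(44/150) = 16.35°
∠T(j44) = − (82.49° + 63.43° + 16.35°) = -162.27°

-162°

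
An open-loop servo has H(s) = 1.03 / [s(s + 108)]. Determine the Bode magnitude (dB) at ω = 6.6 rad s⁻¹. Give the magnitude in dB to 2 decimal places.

|j6.6 + 108| = √(6.6² + 108²) = 108.2
|j6.6| = 6.6
|H(j6.6)| = 1.03 / (108.2 × 6.6) = 0.0014423
20 log₁₀(0.0014423) = -56.819 dB

-56.82 dB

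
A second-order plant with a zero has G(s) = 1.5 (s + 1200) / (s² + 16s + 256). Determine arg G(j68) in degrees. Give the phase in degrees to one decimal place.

∠(j68 + 1200) = arctan(68/1200) = 3.24°
∠[(j68)² + 16(j68) + 256] = ∠[-4368 + j1088] = 166.01°
∠G(j68) = 3.24° − 166.01° = -162.77°

-162.8°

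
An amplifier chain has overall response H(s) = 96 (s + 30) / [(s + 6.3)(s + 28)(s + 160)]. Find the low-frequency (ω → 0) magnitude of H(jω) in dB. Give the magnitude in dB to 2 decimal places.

H(0) = 96 × 30 / (6.3 × 28 × 160) = 0.10204
20 log₁₀(0.10204) = -19.825 dB

-19.82 dB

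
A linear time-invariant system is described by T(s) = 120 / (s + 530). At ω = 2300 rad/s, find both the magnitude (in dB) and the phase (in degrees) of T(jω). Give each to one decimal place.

|T| = -25.9 dB, ∠T = -77.0°

|j2300 + 530| = √(2300² + 530²) = 2360
|T(j2300)| = 120 / 2360 = 0.050842
20 log₁₀(0.050842) = -25.88 dB
∠(j2300 + 530) = arctan(2300/530) = 77.02°
∠T(j2300) = −77.02° = -77.02°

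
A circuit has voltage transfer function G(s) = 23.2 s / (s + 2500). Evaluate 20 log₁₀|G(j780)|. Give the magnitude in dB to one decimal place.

16.8 dB

|j780| = 780
|j780 + 2500| = √(780² + 2500²) = 2619
|G(j780)| = 23.2 × 780 / 2619 = 6.9099
20 log₁₀(6.9099) = 16.79 dB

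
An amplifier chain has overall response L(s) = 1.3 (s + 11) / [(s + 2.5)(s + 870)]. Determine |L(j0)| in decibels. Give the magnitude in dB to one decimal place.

-43.6 dB

L(0) = 1.3 × 11 / (2.5 × 870) = 0.0065747
20 log₁₀(0.0065747) = -43.64 dB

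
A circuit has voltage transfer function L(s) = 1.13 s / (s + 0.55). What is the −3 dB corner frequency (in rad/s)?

For a single-pole high-pass, the −3 dB point is at the pole: ω = 0.55 rad/s.

0.55 rad/s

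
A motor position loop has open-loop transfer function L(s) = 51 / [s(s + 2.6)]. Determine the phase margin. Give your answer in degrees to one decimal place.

20.6°

Gain crossover: |L(jω)| = 1 at ω ≈ 6.91 rad/sec.
∠L(j6.91) = −90° − arctan(6.91/2.6) ≈ -159.38°
PM = 180° + (-159.38°) = 20.62°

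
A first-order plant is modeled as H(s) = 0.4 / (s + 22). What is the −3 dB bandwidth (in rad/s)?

22 rad/s

For a single-pole low-pass, the −3 dB point is at the pole: ω = 22 rad/s.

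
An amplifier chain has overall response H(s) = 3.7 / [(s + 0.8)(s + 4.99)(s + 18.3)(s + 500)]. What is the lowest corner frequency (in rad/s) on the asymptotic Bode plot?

Break frequencies occur at each pole and zero magnitude: 0.8 rad/s, 4.99 rad/s, 18.3 rad/s, 500 rad/s.
The lowest is 0.8 rad/s.

0.8 rad/s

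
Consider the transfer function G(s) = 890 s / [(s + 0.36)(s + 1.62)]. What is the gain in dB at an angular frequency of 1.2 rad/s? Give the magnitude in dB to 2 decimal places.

|j1.2| = 1.2
|j1.2 + 0.36| = √(1.2² + 0.36²) = 1.253
|j1.2 + 1.62| = √(1.2² + 1.62²) = 2.016
|G(j1.2)| = 890 × 1.2 / (1.253 × 2.016) = 422.84
20 log₁₀(422.84) = 52.524 dB

52.52 dB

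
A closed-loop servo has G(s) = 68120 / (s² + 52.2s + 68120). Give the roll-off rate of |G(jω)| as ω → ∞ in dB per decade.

-40 dB/decade

With 0 zeros and 2 poles, the high-frequency asymptotic slope is 20 × (0 − 2) = -40 dB/decade.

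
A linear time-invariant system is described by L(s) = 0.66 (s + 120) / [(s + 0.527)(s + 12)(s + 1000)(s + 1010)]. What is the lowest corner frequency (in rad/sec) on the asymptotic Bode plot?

0.527 rad/sec

Break frequencies occur at each pole and zero magnitude: 0.527 rad/sec, 12 rad/sec, 120 rad/sec, 1000 rad/sec, 1010 rad/sec.
The lowest is 0.527 rad/sec.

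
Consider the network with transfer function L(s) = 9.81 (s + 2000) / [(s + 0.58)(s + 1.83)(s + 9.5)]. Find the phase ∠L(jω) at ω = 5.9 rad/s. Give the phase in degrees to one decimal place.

-188.8 deg

∠(j5.9 + 2000) = arctan(5.9/2000) = 0.17°
∠(j5.9 + 0.58) = arctan(5.9/0.58) = 84.39°
∠(j5.9 + 1.83) = arctan(5.9/1.83) = 72.77°
∠(j5.9 + 9.5) = arctan(5.9/9.5) = 31.84°
∠L(j5.9) = 0.17° − (84.39° + 72.77° + 31.84°) = -188.83°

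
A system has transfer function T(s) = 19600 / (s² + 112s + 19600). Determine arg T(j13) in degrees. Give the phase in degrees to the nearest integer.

∠[(j13)² + 112(j13) + 19600] = ∠[19431 + j1456] = 4.29°
∠T(j13) = −4.29° = -4.29°

-4°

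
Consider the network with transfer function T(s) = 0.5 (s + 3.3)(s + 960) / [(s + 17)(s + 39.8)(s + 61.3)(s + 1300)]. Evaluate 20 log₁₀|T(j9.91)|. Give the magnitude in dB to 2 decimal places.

-82.28 dB

|j9.91 + 3.3| = √(9.91² + 3.3²) = 10.45
|j9.91 + 960| = √(9.91² + 960²) = 960.1
|j9.91 + 17| = √(9.91² + 17²) = 19.68
|j9.91 + 39.8| = √(9.91² + 39.8²) = 41.02
|j9.91 + 61.3| = √(9.91² + 61.3²) = 62.1
|j9.91 + 1300| = √(9.91² + 1300²) = 1300
|T(j9.91)| = 0.5 × 10.45 × 960.1 / (19.68 × 41.02 × 62.1 × 1300) = 7.6955e-05
20 log₁₀(7.6955e-05) = -82.275 dB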